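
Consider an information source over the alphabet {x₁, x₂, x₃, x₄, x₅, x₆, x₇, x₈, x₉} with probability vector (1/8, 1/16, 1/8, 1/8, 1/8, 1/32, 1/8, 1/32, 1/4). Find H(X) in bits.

2.9375 bits

Each probability is a power of 1/2, so log₂(1/p) is an integer.
H = Σ p·log₂(1/p) = 1/8·3 + 1/16·4 + 1/8·3 + 1/8·3 + 1/8·3 + 1/32·5 + 1/8·3 + 1/32·5 + 1/4·2 = 2.9375 bits.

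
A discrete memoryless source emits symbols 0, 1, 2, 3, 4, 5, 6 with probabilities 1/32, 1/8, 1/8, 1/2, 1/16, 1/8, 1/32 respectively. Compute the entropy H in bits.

2.1875 bits

Each probability is a power of 1/2, so log₂(1/p) is an integer.
H = Σ p·log₂(1/p) = 1/32·5 + 1/8·3 + 1/8·3 + 1/2·1 + 1/16·4 + 1/8·3 + 1/32·5 = 2.1875 bits.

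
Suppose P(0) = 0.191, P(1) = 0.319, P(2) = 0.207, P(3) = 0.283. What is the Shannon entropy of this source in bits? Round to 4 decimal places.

H = −Σ pᵢ log₂ pᵢ.
−0.191·log₂(0.191) = 0.4562
−0.319·log₂(0.319) = 0.5258
−0.207·log₂(0.207) = 0.4704
−0.283·log₂(0.283) = 0.5154
Sum ≈ 1.9678 → 1.9678 bits.

1.9678 bits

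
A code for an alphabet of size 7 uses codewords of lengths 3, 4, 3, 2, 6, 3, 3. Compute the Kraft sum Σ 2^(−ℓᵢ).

With common denominator 2^6 = 64: Σ 2^(−ℓᵢ) = 8/64 + 4/64 + 8/64 + 16/64 + 1/64 + 8/64 + 8/64 = 53/64 = 0.828125.

0.828125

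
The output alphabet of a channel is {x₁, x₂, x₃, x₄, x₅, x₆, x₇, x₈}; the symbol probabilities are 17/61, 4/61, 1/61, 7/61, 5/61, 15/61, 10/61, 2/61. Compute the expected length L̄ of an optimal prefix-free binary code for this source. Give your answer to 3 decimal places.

2.639 bits/symbol

Repeatedly combine the two least-probable nodes; the expected code length is the sum of the merged weights.
merge 1/61 + 2/61 → 3/61
merge 3/61 + 4/61 → 7/61
merge 5/61 + 7/61 → 12/61
merge 7/61 + 10/61 → 17/61
merge 12/61 + 15/61 → 27/61
merge 17/61 + 17/61 → 34/61
merge 27/61 + 34/61 → 1
L = 3/61 + 7/61 + 12/61 + 17/61 + 27/61 + 34/61 + 1 = 161/61 ≈ 2.639 bits/symbol.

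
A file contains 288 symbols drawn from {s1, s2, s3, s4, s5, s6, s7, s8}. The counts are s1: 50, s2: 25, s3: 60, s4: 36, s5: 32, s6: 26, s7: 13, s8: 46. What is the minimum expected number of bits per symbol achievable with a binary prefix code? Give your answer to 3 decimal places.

2.924 bits/symbol

Probabilities are the counts divided by 288.
Repeatedly combine the two least-probable nodes; the expected code length is the sum of the merged weights.
merge 13/288 + 25/288 → 19/144
merge 13/144 + 1/9 → 29/144
merge 1/8 + 19/144 → 37/144
merge 23/144 + 25/144 → 1/3
merge 29/144 + 5/24 → 59/144
merge 37/144 + 1/3 → 85/144
merge 59/144 + 85/144 → 1
L = 19/144 + 29/144 + 37/144 + 1/3 + 59/144 + 85/144 + 1 = 421/144 ≈ 2.924 bits/symbol.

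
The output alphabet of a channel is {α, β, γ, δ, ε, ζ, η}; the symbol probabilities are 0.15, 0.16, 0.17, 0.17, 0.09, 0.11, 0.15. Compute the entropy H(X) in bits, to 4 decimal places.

H = −Σ pᵢ log₂ pᵢ.
−0.15·log₂(0.15) = 0.4105
−0.16·log₂(0.16) = 0.4230
−0.17·log₂(0.17) = 0.4346
−0.17·log₂(0.17) = 0.4346
−0.09·log₂(0.09) = 0.3127
−0.11·log₂(0.11) = 0.3503
−0.15·log₂(0.15) = 0.4105
Sum ≈ 2.7762 → 2.7762 bits.

2.7762 bits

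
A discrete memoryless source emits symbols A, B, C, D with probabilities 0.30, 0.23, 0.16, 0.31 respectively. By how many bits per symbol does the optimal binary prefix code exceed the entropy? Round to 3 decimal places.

Entropy H = −Σ p log₂ p ≈ 1.9556 bits.
Huffman merges: 4/25+23/100→39/100; 3/10+31/100→61/100; 39/100+61/100→1. L = 2 ≈ 2.0000.
L − H = 2.0000 − 1.9556 = 0.044 bits.

0.044 bits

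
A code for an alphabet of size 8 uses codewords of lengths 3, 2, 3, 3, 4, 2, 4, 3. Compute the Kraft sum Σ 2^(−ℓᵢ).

With common denominator 2^4 = 16: Σ 2^(−ℓᵢ) = 2/16 + 4/16 + 2/16 + 2/16 + 1/16 + 4/16 + 1/16 + 2/16 = 18/16 = 1.125.

1.125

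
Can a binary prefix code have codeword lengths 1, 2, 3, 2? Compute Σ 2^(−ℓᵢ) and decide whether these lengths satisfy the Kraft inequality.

1.125; no

With common denominator 2^3 = 8: Σ 2^(−ℓᵢ) = 4/8 + 2/8 + 1/8 + 2/8 = 9/8 = 1.125.
Kraft's inequality requires Σ ≤ 1; here Σ = 1.125 > 1, so no such prefix code exists.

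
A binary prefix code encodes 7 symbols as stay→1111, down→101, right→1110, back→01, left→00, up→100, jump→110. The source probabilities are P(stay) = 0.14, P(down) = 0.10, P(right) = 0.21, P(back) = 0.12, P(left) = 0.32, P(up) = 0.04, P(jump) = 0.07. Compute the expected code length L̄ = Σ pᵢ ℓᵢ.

2.91 bits/symbol

L̄ = Σ pᵢ·ℓᵢ = 0.14·4 + 0.10·3 + 0.21·4 + 0.12·2 + 0.32·2 + 0.04·3 + 0.07·3 = 2.91 bits/symbol.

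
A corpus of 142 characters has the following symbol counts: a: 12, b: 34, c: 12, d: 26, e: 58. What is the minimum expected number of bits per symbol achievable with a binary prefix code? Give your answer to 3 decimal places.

Probabilities are the counts divided by 142.
Repeatedly combine the two least-probable nodes; the expected code length is the sum of the merged weights.
merge 6/71 + 6/71 → 12/71
merge 12/71 + 13/71 → 25/71
merge 17/71 + 25/71 → 42/71
merge 29/71 + 42/71 → 1
L = 12/71 + 25/71 + 42/71 + 1 = 150/71 ≈ 2.113 bits/symbol.

2.113 bits/symbol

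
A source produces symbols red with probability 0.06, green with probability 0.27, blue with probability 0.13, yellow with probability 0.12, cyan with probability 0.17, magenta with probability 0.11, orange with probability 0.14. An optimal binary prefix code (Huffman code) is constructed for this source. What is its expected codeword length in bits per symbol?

2.73 bits/symbol

Repeatedly combine the two least-probable nodes; the expected code length is the sum of the merged weights.
merge 3/50 + 11/100 → 17/100
merge 3/25 + 13/100 → 1/4
merge 7/50 + 17/100 → 31/100
merge 17/100 + 1/4 → 21/50
merge 27/100 + 31/100 → 29/50
merge 21/50 + 29/50 → 1
L = 17/100 + 1/4 + 31/100 + 21/50 + 29/50 + 1 = 273/100 = 2.73 bits/symbol.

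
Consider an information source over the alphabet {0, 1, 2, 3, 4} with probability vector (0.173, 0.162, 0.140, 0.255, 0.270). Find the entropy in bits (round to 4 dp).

H = −Σ pᵢ log₂ pᵢ.
−0.173·log₂(0.173) = 0.4379
−0.162·log₂(0.162) = 0.4254
−0.140·log₂(0.140) = 0.3971
−0.255·log₂(0.255) = 0.5027
−0.270·log₂(0.270) = 0.5100
Sum ≈ 2.2731 → 2.2731 bits.

2.2731 bits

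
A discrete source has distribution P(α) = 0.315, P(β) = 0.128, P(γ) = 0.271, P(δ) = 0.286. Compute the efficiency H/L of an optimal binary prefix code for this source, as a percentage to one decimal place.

96.6%

Entropy H = −Σ p log₂ p ≈ 1.9315 bits.
Huffman merges: 16/125+271/1000→399/1000; 143/500+63/200→601/1000; 399/1000+601/1000→1. L = 2 ≈ 2.0000.
Efficiency = H/L = 1.9315/2.0000 = 96.6%.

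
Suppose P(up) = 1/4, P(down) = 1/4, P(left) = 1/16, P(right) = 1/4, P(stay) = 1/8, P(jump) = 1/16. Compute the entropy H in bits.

Each probability is a power of 1/2, so log₂(1/p) is an integer.
H = Σ p·log₂(1/p) = 1/4·2 + 1/4·2 + 1/16·4 + 1/4·2 + 1/8·3 + 1/16·4 = 2.375 bits.

2.375 bits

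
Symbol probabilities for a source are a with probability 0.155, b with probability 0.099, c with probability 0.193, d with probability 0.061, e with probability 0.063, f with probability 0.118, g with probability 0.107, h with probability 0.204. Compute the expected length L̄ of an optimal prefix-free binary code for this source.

Repeatedly combine the two least-probable nodes; the expected code length is the sum of the merged weights.
merge 61/1000 + 63/1000 → 31/250
merge 99/1000 + 107/1000 → 103/500
merge 59/500 + 31/250 → 121/500
merge 31/200 + 193/1000 → 87/250
merge 51/250 + 103/500 → 41/100
merge 121/500 + 87/250 → 59/100
merge 41/100 + 59/100 → 1
L = 31/250 + 103/500 + 121/500 + 87/250 + 41/100 + 59/100 + 1 = 73/25 = 2.92 bits/symbol.

2.92 bits/symbol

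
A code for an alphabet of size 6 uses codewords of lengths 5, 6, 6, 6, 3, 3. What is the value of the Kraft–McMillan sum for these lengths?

0.328125

With common denominator 2^6 = 64: Σ 2^(−ℓᵢ) = 2/64 + 1/64 + 1/64 + 1/64 + 8/64 + 8/64 = 21/64 = 0.328125.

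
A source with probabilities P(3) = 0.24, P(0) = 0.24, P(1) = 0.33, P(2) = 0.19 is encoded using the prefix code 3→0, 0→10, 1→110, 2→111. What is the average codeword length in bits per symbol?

L̄ = Σ pᵢ·ℓᵢ = 0.24·1 + 0.24·2 + 0.33·3 + 0.19·3 = 2.28 bits/symbol.

2.28 bits/symbol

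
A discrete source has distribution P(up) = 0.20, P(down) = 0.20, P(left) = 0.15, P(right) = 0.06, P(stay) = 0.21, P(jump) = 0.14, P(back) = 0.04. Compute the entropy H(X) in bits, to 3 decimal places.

H = −Σ pᵢ log₂ pᵢ.
−0.20·log₂(0.20) = 0.4644
−0.20·log₂(0.20) = 0.4644
−0.15·log₂(0.15) = 0.4105
−0.06·log₂(0.06) = 0.2435
−0.21·log₂(0.21) = 0.4728
−0.14·log₂(0.14) = 0.3971
−0.04·log₂(0.04) = 0.1858
Sum ≈ 2.6385 → 2.639 bits.

2.639 bits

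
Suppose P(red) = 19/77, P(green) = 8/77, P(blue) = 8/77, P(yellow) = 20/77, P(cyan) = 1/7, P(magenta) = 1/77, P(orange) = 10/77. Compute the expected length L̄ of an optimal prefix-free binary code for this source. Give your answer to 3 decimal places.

Repeatedly combine the two least-probable nodes; the expected code length is the sum of the merged weights.
merge 1/77 + 8/77 → 9/77
merge 8/77 + 9/77 → 17/77
merge 10/77 + 1/7 → 3/11
merge 17/77 + 19/77 → 36/77
merge 20/77 + 3/11 → 41/77
merge 36/77 + 41/77 → 1
L = 9/77 + 17/77 + 3/11 + 36/77 + 41/77 + 1 = 201/77 ≈ 2.610 bits/symbol.

2.610 bits/symbol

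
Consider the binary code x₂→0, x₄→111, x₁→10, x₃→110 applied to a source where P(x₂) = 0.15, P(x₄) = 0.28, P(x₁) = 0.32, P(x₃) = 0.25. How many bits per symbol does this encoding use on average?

L̄ = Σ pᵢ·ℓᵢ = 0.15·1 + 0.28·3 + 0.32·2 + 0.25·3 = 2.38 bits/symbol.

2.38 bits/symbol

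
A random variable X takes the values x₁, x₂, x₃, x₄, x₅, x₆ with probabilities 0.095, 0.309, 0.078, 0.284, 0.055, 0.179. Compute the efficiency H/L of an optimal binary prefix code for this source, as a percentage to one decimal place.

Entropy H = −Σ p log₂ p ≈ 2.3234 bits.
Huffman merges: 11/200+39/500→133/1000; 19/200+133/1000→57/250; 179/1000+57/250→407/1000; 71/250+309/1000→593/1000; 407/1000+593/1000→1. L = 2361/1000 ≈ 2.3610.
Efficiency = H/L = 2.3234/2.3610 = 98.4%.

98.4%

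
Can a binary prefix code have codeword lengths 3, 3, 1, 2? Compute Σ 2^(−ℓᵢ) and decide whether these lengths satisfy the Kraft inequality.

With common denominator 2^3 = 8: Σ 2^(−ℓᵢ) = 1/8 + 1/8 + 4/8 + 2/8 = 8/8 = 1.
Kraft's inequality requires Σ ≤ 1; here Σ = 1 ≤ 1, so such a prefix code exists.

1; yes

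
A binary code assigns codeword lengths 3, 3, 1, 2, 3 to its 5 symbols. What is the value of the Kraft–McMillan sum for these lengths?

1.125

With common denominator 2^3 = 8: Σ 2^(−ℓᵢ) = 1/8 + 1/8 + 4/8 + 2/8 + 1/8 = 9/8 = 1.125.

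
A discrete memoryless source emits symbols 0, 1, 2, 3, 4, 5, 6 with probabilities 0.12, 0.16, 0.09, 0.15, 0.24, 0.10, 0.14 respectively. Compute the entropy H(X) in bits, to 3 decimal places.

2.737 bits

H = −Σ pᵢ log₂ pᵢ.
−0.12·log₂(0.12) = 0.3671
−0.16·log₂(0.16) = 0.4230
−0.09·log₂(0.09) = 0.3127
−0.15·log₂(0.15) = 0.4105
−0.24·log₂(0.24) = 0.4941
−0.10·log₂(0.10) = 0.3322
−0.14·log₂(0.14) = 0.3971
Sum ≈ 2.7367 → 2.737 bits.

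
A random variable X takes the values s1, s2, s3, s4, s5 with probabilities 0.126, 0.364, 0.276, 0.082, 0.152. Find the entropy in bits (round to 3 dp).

2.129 bits

H = −Σ pᵢ log₂ pᵢ.
−0.126·log₂(0.126) = 0.3766
−0.364·log₂(0.364) = 0.5307
−0.276·log₂(0.276) = 0.5126
−0.082·log₂(0.082) = 0.2959
−0.152·log₂(0.152) = 0.4131
Sum ≈ 2.1289 → 2.129 bits.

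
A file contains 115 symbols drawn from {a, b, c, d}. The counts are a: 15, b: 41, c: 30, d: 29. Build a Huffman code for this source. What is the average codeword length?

Probabilities are the counts divided by 115.
Repeatedly combine the two least-probable nodes; the expected code length is the sum of the merged weights.
merge 3/23 + 29/115 → 44/115
merge 6/23 + 41/115 → 71/115
merge 44/115 + 71/115 → 1
L = 44/115 + 71/115 + 1 = 2 bits/symbol.

2 bits/symbol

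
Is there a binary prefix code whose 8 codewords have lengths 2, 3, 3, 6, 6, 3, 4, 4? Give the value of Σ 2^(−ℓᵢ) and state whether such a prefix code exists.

0.78125; yes

With common denominator 2^6 = 64: Σ 2^(−ℓᵢ) = 16/64 + 8/64 + 8/64 + 1/64 + 1/64 + 8/64 + 4/64 + 4/64 = 50/64 = 0.78125.
Kraft's inequality requires Σ ≤ 1; here Σ = 0.78125 ≤ 1, so such a prefix code exists.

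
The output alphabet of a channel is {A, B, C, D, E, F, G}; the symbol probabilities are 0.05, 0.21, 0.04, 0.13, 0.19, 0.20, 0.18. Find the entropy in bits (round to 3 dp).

2.622 bits

H = −Σ pᵢ log₂ pᵢ.
−0.05·log₂(0.05) = 0.2161
−0.21·log₂(0.21) = 0.4728
−0.04·log₂(0.04) = 0.1858
−0.13·log₂(0.13) = 0.3826
−0.19·log₂(0.19) = 0.4552
−0.20·log₂(0.20) = 0.4644
−0.18·log₂(0.18) = 0.4453
Sum ≈ 2.6222 → 2.622 bits.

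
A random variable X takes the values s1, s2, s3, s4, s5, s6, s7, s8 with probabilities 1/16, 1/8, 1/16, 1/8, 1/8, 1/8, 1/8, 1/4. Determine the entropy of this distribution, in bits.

Each probability is a power of 1/2, so log₂(1/p) is an integer.
H = Σ p·log₂(1/p) = 1/16·4 + 1/8·3 + 1/16·4 + 1/8·3 + 1/8·3 + 1/8·3 + 1/8·3 + 1/4·2 = 2.875 bits.

2.875 bits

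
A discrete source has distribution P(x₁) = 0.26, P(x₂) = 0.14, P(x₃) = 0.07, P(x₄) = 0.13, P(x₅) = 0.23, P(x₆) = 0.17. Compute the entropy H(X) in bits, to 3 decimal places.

H = −Σ pᵢ log₂ pᵢ.
−0.26·log₂(0.26) = 0.5053
−0.14·log₂(0.14) = 0.3971
−0.07·log₂(0.07) = 0.2686
−0.13·log₂(0.13) = 0.3826
−0.23·log₂(0.23) = 0.4877
−0.17·log₂(0.17) = 0.4346
Sum ≈ 2.4759 → 2.476 bits.

2.476 bits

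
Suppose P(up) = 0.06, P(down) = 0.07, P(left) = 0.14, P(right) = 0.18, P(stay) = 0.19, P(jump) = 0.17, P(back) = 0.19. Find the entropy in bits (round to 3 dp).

2.700 bits

H = −Σ pᵢ log₂ pᵢ.
−0.06·log₂(0.06) = 0.2435
−0.07·log₂(0.07) = 0.2686
−0.14·log₂(0.14) = 0.3971
−0.18·log₂(0.18) = 0.4453
−0.19·log₂(0.19) = 0.4552
−0.17·log₂(0.17) = 0.4346
−0.19·log₂(0.19) = 0.4552
Sum ≈ 2.6995 → 2.700 bits.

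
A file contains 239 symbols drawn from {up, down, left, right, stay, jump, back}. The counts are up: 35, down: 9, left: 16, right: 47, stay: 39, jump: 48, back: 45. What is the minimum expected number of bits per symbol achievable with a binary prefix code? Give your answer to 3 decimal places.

2.707 bits/symbol

Probabilities are the counts divided by 239.
Repeatedly combine the two least-probable nodes; the expected code length is the sum of the merged weights.
merge 9/239 + 16/239 → 25/239
merge 25/239 + 35/239 → 60/239
merge 39/239 + 45/239 → 84/239
merge 47/239 + 48/239 → 95/239
merge 60/239 + 84/239 → 144/239
merge 95/239 + 144/239 → 1
L = 25/239 + 60/239 + 84/239 + 95/239 + 144/239 + 1 = 647/239 ≈ 2.707 bits/symbol.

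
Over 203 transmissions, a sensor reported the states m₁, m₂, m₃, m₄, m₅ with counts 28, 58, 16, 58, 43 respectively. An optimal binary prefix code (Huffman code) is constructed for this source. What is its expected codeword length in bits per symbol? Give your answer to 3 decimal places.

Probabilities are the counts divided by 203.
Repeatedly combine the two least-probable nodes; the expected code length is the sum of the merged weights.
merge 16/203 + 4/29 → 44/203
merge 43/203 + 44/203 → 3/7
merge 2/7 + 2/7 → 4/7
merge 3/7 + 4/7 → 1
L = 44/203 + 3/7 + 4/7 + 1 = 450/203 ≈ 2.217 bits/symbol.

2.217 bits/symbol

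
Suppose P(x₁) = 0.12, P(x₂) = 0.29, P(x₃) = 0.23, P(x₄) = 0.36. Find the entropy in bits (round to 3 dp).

1.903 bits

H = −Σ pᵢ log₂ pᵢ.
−0.12·log₂(0.12) = 0.3671
−0.29·log₂(0.29) = 0.5179
−0.23·log₂(0.23) = 0.4877
−0.36·log₂(0.36) = 0.5306
Sum ≈ 1.9033 → 1.903 bits.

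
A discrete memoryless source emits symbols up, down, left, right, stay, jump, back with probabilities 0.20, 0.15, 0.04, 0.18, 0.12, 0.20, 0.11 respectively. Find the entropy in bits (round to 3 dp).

H = −Σ pᵢ log₂ pᵢ.
−0.20·log₂(0.20) = 0.4644
−0.15·log₂(0.15) = 0.4105
−0.04·log₂(0.04) = 0.1858
−0.18·log₂(0.18) = 0.4453
−0.12·log₂(0.12) = 0.3671
−0.20·log₂(0.20) = 0.4644
−0.11·log₂(0.11) = 0.3503
Sum ≈ 2.6877 → 2.688 bits.

2.688 bits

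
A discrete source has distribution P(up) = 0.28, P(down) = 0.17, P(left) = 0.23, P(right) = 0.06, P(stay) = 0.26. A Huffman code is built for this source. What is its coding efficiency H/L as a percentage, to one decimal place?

Entropy H = −Σ p log₂ p ≈ 2.1853 bits.
Huffman merges: 3/50+17/100→23/100; 23/100+23/100→23/50; 13/50+7/25→27/50; 23/50+27/50→1. L = 223/100 ≈ 2.2300.
Efficiency = H/L = 2.1853/2.2300 = 98.0%.

98.0%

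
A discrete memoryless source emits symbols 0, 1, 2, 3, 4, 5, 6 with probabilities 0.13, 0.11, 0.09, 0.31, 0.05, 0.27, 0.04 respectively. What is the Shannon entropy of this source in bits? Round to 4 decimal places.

H = −Σ pᵢ log₂ pᵢ.
−0.13·log₂(0.13) = 0.3826
−0.11·log₂(0.11) = 0.3503
−0.09·log₂(0.09) = 0.3127
−0.31·log₂(0.31) = 0.5238
−0.05·log₂(0.05) = 0.2161
−0.27·log₂(0.27) = 0.5100
−0.04·log₂(0.04) = 0.1858
Sum ≈ 2.4813 → 2.4813 bits.

2.4813 bits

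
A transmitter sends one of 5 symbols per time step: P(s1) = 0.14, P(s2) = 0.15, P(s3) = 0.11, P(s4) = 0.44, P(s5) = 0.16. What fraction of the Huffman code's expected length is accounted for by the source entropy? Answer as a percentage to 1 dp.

Entropy H = −Σ p log₂ p ≈ 2.1021 bits.
Huffman merges: 11/100+7/50→1/4; 3/20+4/25→31/100; 1/4+31/100→14/25; 11/25+14/25→1. L = 53/25 ≈ 2.1200.
Efficiency = H/L = 2.1021/2.1200 = 99.2%.

99.2%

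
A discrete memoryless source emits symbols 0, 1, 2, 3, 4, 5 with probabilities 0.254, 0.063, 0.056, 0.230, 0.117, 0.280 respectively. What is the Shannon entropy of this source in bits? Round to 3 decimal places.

2.350 bits

H = −Σ pᵢ log₂ pᵢ.
−0.254·log₂(0.254) = 0.5022
−0.063·log₂(0.063) = 0.2513
−0.056·log₂(0.056) = 0.2329
−0.230·log₂(0.230) = 0.4877
−0.117·log₂(0.117) = 0.3622
−0.280·log₂(0.280) = 0.5142
Sum ≈ 2.3504 → 2.350 bits.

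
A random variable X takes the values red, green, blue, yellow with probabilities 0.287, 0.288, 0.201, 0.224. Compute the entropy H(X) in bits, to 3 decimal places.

H = −Σ pᵢ log₂ pᵢ.
−0.287·log₂(0.287) = 0.5169
−0.288·log₂(0.288) = 0.5172
−0.201·log₂(0.201) = 0.4653
−0.224·log₂(0.224) = 0.4835
Sum ≈ 1.9828 → 1.983 bits.

1.983 bits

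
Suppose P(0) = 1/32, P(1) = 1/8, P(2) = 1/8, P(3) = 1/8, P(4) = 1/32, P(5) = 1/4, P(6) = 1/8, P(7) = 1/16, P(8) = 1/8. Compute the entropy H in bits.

Each probability is a power of 1/2, so log₂(1/p) is an integer.
H = Σ p·log₂(1/p) = 1/32·5 + 1/8·3 + 1/8·3 + 1/8·3 + 1/32·5 + 1/4·2 + 1/8·3 + 1/16·4 + 1/8·3 = 2.9375 bits.

2.9375 bits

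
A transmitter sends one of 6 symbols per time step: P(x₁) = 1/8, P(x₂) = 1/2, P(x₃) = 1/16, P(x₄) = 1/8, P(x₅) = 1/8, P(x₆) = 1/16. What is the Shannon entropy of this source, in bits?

Each probability is a power of 1/2, so log₂(1/p) is an integer.
H = Σ p·log₂(1/p) = 1/8·3 + 1/2·1 + 1/16·4 + 1/8·3 + 1/8·3 + 1/16·4 = 2.125 bits.

2.125 bits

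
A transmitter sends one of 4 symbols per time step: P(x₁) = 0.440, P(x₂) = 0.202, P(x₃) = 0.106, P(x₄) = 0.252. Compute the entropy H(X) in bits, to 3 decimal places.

1.832 bits

H = −Σ pᵢ log₂ pᵢ.
−0.440·log₂(0.440) = 0.5211
−0.202·log₂(0.202) = 0.4661
−0.106·log₂(0.106) = 0.3432
−0.252·log₂(0.252) = 0.5011
Sum ≈ 1.8316 → 1.832 bits.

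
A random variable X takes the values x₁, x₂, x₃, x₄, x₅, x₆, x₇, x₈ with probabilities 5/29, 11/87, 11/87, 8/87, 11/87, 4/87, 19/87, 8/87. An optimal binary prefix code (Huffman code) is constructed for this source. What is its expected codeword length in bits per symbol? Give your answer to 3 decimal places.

2.920 bits/symbol

Repeatedly combine the two least-probable nodes; the expected code length is the sum of the merged weights.
merge 4/87 + 8/87 → 4/29
merge 8/87 + 11/87 → 19/87
merge 11/87 + 11/87 → 22/87
merge 4/29 + 5/29 → 9/29
merge 19/87 + 19/87 → 38/87
merge 22/87 + 9/29 → 49/87
merge 38/87 + 49/87 → 1
L = 4/29 + 19/87 + 22/87 + 9/29 + 38/87 + 49/87 + 1 = 254/87 ≈ 2.920 bits/symbol.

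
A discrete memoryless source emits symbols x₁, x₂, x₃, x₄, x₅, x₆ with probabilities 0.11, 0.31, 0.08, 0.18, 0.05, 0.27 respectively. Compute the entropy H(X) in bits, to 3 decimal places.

2.337 bits

H = −Σ pᵢ log₂ pᵢ.
−0.11·log₂(0.11) = 0.3503
−0.31·log₂(0.31) = 0.5238
−0.08·log₂(0.08) = 0.2915
−0.18·log₂(0.18) = 0.4453
−0.05·log₂(0.05) = 0.2161
−0.27·log₂(0.27) = 0.5100
Sum ≈ 2.3370 → 2.337 bits.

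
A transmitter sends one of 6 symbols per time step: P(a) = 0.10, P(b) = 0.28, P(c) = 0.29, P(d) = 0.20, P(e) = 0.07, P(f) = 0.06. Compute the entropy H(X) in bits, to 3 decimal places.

H = −Σ pᵢ log₂ pᵢ.
−0.10·log₂(0.10) = 0.3322
−0.28·log₂(0.28) = 0.5142
−0.29·log₂(0.29) = 0.5179
−0.20·log₂(0.20) = 0.4644
−0.07·log₂(0.07) = 0.2686
−0.06·log₂(0.06) = 0.2435
Sum ≈ 2.3408 → 2.341 bits.

2.341 bits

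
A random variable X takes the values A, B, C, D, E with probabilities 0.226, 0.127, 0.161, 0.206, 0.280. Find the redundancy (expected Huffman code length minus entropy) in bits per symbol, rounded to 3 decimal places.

Entropy H = −Σ p log₂ p ≈ 2.2710 bits.
Huffman merges: 127/1000+161/1000→36/125; 103/500+113/500→54/125; 7/25+36/125→71/125; 54/125+71/125→1. L = 286/125 ≈ 2.2880.
L − H = 2.2880 − 2.2710 = 0.017 bits.

0.017 bits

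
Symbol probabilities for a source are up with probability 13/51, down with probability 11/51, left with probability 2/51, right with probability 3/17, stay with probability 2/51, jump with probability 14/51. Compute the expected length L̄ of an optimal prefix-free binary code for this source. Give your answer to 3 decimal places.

2.333 bits/symbol

Repeatedly combine the two least-probable nodes; the expected code length is the sum of the merged weights.
merge 2/51 + 2/51 → 4/51
merge 4/51 + 3/17 → 13/51
merge 11/51 + 13/51 → 8/17
merge 13/51 + 14/51 → 9/17
merge 8/17 + 9/17 → 1
L = 4/51 + 13/51 + 8/17 + 9/17 + 1 = 7/3 ≈ 2.333 bits/symbol.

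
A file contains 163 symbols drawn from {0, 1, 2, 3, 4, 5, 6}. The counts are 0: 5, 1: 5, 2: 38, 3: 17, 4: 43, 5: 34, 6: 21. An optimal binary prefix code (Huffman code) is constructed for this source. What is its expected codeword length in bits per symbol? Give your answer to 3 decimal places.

2.521 bits/symbol

Probabilities are the counts divided by 163.
Repeatedly combine the two least-probable nodes; the expected code length is the sum of the merged weights.
merge 5/163 + 5/163 → 10/163
merge 10/163 + 17/163 → 27/163
merge 21/163 + 27/163 → 48/163
merge 34/163 + 38/163 → 72/163
merge 43/163 + 48/163 → 91/163
merge 72/163 + 91/163 → 1
L = 10/163 + 27/163 + 48/163 + 72/163 + 91/163 + 1 = 411/163 ≈ 2.521 bits/symbol.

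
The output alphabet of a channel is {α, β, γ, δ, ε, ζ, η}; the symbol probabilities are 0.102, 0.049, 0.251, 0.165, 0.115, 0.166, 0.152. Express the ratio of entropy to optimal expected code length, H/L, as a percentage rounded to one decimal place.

Entropy H = −Σ p log₂ p ≈ 2.6806 bits.
Huffman merges: 49/1000+51/500→151/1000; 23/200+151/1000→133/500; 19/125+33/200→317/1000; 83/500+251/1000→417/1000; 133/500+317/1000→583/1000; 417/1000+583/1000→1. L = 1367/500 ≈ 2.7340.
Efficiency = H/L = 2.6806/2.7340 = 98.0%.

98.0%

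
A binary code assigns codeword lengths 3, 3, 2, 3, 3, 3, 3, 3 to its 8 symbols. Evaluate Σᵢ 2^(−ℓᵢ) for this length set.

With common denominator 2^3 = 8: Σ 2^(−ℓᵢ) = 1/8 + 1/8 + 2/8 + 1/8 + 1/8 + 1/8 + 1/8 + 1/8 = 9/8 = 1.125.

1.125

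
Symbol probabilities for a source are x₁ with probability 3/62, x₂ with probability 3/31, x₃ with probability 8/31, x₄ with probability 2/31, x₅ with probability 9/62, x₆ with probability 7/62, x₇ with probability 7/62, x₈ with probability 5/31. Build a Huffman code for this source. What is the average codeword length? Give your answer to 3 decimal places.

2.855 bits/symbol

Repeatedly combine the two least-probable nodes; the expected code length is the sum of the merged weights.
merge 3/62 + 2/31 → 7/62
merge 3/31 + 7/62 → 13/62
merge 7/62 + 7/62 → 7/31
merge 9/62 + 5/31 → 19/62
merge 13/62 + 7/31 → 27/62
merge 8/31 + 19/62 → 35/62
merge 27/62 + 35/62 → 1
L = 7/62 + 13/62 + 7/31 + 19/62 + 27/62 + 35/62 + 1 = 177/62 ≈ 2.855 bits/symbol.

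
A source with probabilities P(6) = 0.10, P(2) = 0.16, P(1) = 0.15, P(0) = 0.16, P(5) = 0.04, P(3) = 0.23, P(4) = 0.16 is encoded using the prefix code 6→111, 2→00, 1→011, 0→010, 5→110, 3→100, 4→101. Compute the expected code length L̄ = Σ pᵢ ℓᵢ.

L̄ = Σ pᵢ·ℓᵢ = 0.10·3 + 0.16·2 + 0.15·3 + 0.16·3 + 0.04·3 + 0.23·3 + 0.16·3 = 2.84 bits/symbol.

2.84 bits/symbol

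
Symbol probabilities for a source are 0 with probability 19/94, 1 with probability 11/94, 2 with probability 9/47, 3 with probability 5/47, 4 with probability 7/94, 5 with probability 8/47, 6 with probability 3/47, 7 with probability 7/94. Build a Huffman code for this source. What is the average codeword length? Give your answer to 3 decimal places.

2.926 bits/symbol

Repeatedly combine the two least-probable nodes; the expected code length is the sum of the merged weights.
merge 3/47 + 7/94 → 13/94
merge 7/94 + 5/47 → 17/94
merge 11/94 + 13/94 → 12/47
merge 8/47 + 17/94 → 33/94
merge 9/47 + 19/94 → 37/94
merge 12/47 + 33/94 → 57/94
merge 37/94 + 57/94 → 1
L = 13/94 + 17/94 + 12/47 + 33/94 + 37/94 + 57/94 + 1 = 275/94 ≈ 2.926 bits/symbol.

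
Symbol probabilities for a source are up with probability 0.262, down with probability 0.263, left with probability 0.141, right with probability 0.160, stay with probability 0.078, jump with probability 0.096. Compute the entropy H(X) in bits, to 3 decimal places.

H = −Σ pᵢ log₂ pᵢ.
−0.262·log₂(0.262) = 0.5063
−0.263·log₂(0.263) = 0.5068
−0.141·log₂(0.141) = 0.3985
−0.160·log₂(0.160) = 0.4230
−0.078·log₂(0.078) = 0.2871
−0.096·log₂(0.096) = 0.3246
Sum ≈ 2.4462 → 2.446 bits.

2.446 bits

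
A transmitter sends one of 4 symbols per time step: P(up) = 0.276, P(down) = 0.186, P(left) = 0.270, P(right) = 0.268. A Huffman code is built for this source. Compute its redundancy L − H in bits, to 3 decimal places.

Entropy H = −Σ p log₂ p ≈ 1.9831 bits.
Huffman merges: 93/500+67/250→227/500; 27/100+69/250→273/500; 227/500+273/500→1. L = 2 ≈ 2.0000.
L − H = 2.0000 − 1.9831 = 0.017 bits.

0.017 bits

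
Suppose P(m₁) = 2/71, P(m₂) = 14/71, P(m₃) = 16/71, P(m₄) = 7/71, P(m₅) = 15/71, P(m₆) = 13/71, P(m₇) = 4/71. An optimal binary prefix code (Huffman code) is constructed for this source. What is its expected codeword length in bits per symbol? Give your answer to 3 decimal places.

2.634 bits/symbol

Repeatedly combine the two least-probable nodes; the expected code length is the sum of the merged weights.
merge 2/71 + 4/71 → 6/71
merge 6/71 + 7/71 → 13/71
merge 13/71 + 13/71 → 26/71
merge 14/71 + 15/71 → 29/71
merge 16/71 + 26/71 → 42/71
merge 29/71 + 42/71 → 1
L = 6/71 + 13/71 + 26/71 + 29/71 + 42/71 + 1 = 187/71 ≈ 2.634 bits/symbol.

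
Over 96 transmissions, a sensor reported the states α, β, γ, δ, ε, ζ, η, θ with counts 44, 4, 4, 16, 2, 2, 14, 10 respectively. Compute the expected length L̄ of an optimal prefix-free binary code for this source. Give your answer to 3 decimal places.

2.333 bits/symbol

Probabilities are the counts divided by 96.
Repeatedly combine the two least-probable nodes; the expected code length is the sum of the merged weights.
merge 1/48 + 1/48 → 1/24
merge 1/24 + 1/24 → 1/12
merge 1/24 + 1/12 → 1/8
merge 5/48 + 1/8 → 11/48
merge 7/48 + 1/6 → 5/16
merge 11/48 + 5/16 → 13/24
merge 11/24 + 13/24 → 1
L = 1/24 + 1/12 + 1/8 + 11/48 + 5/16 + 13/24 + 1 = 7/3 ≈ 2.333 bits/symbol.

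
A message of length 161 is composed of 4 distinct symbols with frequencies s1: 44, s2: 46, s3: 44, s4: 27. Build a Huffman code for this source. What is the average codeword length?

Probabilities are the counts divided by 161.
Repeatedly combine the two least-probable nodes; the expected code length is the sum of the merged weights.
merge 27/161 + 44/161 → 71/161
merge 44/161 + 2/7 → 90/161
merge 71/161 + 90/161 → 1
L = 71/161 + 90/161 + 1 = 2 bits/symbol.

2 bits/symbol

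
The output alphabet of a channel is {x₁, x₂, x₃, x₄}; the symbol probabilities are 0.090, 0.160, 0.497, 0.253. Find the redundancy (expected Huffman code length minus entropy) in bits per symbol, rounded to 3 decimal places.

0.014 bits

Entropy H = −Σ p log₂ p ≈ 1.7386 bits.
Huffman merges: 9/100+4/25→1/4; 1/4+253/1000→503/1000; 497/1000+503/1000→1. L = 1753/1000 ≈ 1.7530.
L − H = 1.7530 − 1.7386 = 0.014 bits.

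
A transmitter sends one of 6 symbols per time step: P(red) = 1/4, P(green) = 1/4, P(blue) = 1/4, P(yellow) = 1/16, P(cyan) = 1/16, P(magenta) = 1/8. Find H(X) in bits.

Each probability is a power of 1/2, so log₂(1/p) is an integer.
H = Σ p·log₂(1/p) = 1/4·2 + 1/4·2 + 1/4·2 + 1/16·4 + 1/16·4 + 1/8·3 = 2.375 bits.

2.375 bits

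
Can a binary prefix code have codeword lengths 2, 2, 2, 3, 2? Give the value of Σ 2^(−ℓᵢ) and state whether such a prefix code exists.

With common denominator 2^3 = 8: Σ 2^(−ℓᵢ) = 2/8 + 2/8 + 2/8 + 1/8 + 2/8 = 9/8 = 1.125.
Kraft's inequality requires Σ ≤ 1; here Σ = 1.125 > 1, so no such prefix code exists.

1.125; no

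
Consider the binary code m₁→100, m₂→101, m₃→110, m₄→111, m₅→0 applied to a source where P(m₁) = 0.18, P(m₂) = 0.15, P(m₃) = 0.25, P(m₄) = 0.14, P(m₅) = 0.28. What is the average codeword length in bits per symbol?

L̄ = Σ pᵢ·ℓᵢ = 0.18·3 + 0.15·3 + 0.25·3 + 0.14·3 + 0.28·1 = 2.44 bits/symbol.

2.44 bits/symbol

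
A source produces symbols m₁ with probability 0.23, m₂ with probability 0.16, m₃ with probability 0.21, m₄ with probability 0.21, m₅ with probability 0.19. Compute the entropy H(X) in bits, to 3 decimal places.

H = −Σ pᵢ log₂ pᵢ.
−0.23·log₂(0.23) = 0.4877
−0.16·log₂(0.16) = 0.4230
−0.21·log₂(0.21) = 0.4728
−0.21·log₂(0.21) = 0.4728
−0.19·log₂(0.19) = 0.4552
Sum ≈ 2.3116 → 2.312 bits.

2.312 bits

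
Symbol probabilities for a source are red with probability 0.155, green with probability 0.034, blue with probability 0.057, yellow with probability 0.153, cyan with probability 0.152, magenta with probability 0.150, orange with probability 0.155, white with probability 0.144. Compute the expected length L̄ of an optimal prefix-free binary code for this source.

Repeatedly combine the two least-probable nodes; the expected code length is the sum of the merged weights.
merge 17/500 + 57/1000 → 91/1000
merge 91/1000 + 18/125 → 47/200
merge 3/20 + 19/125 → 151/500
merge 153/1000 + 31/200 → 77/250
merge 31/200 + 47/200 → 39/100
merge 151/500 + 77/250 → 61/100
merge 39/100 + 61/100 → 1
L = 91/1000 + 47/200 + 151/500 + 77/250 + 39/100 + 61/100 + 1 = 367/125 = 2.936 bits/symbol.

2.936 bits/symbol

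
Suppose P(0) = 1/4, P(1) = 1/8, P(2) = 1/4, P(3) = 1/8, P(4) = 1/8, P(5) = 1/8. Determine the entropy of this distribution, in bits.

2.5 bits

Each probability is a power of 1/2, so log₂(1/p) is an integer.
H = Σ p·log₂(1/p) = 1/4·2 + 1/8·3 + 1/4·2 + 1/8·3 + 1/8·3 + 1/8·3 = 2.5 bits.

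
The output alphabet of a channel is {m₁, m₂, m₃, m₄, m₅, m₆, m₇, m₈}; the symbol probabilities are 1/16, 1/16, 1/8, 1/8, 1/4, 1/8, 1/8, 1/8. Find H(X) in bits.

2.875 bits

Each probability is a power of 1/2, so log₂(1/p) is an integer.
H = Σ p·log₂(1/p) = 1/16·4 + 1/16·4 + 1/8·3 + 1/8·3 + 1/4·2 + 1/8·3 + 1/8·3 + 1/8·3 = 2.875 bits.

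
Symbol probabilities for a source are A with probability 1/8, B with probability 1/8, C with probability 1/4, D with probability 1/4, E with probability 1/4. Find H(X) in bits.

2.25 bits

Each probability is a power of 1/2, so log₂(1/p) is an integer.
H = Σ p·log₂(1/p) = 1/8·3 + 1/8·3 + 1/4·2 + 1/4·2 + 1/4·2 = 2.25 bits.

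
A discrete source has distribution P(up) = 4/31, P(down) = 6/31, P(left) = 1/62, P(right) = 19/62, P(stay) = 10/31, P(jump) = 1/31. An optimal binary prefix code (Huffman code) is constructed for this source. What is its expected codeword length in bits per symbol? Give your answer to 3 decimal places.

Repeatedly combine the two least-probable nodes; the expected code length is the sum of the merged weights.
merge 1/62 + 1/31 → 3/62
merge 3/62 + 4/31 → 11/62
merge 11/62 + 6/31 → 23/62
merge 19/62 + 10/31 → 39/62
merge 23/62 + 39/62 → 1
L = 3/62 + 11/62 + 23/62 + 39/62 + 1 = 69/31 ≈ 2.226 bits/symbol.

2.226 bits/symbol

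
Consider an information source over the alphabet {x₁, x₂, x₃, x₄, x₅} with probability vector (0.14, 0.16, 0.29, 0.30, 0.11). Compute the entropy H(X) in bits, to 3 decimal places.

2.209 bits

H = −Σ pᵢ log₂ pᵢ.
−0.14·log₂(0.14) = 0.3971
−0.16·log₂(0.16) = 0.4230
−0.29·log₂(0.29) = 0.5179
−0.30·log₂(0.30) = 0.5211
−0.11·log₂(0.11) = 0.3503
Sum ≈ 2.2094 → 2.209 bits.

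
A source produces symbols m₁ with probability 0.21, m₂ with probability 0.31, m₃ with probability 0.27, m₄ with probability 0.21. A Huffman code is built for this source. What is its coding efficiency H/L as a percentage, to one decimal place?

Entropy H = −Σ p log₂ p ≈ 1.9795 bits.
Huffman merges: 21/100+21/100→21/50; 27/100+31/100→29/50; 21/50+29/50→1. L = 2 ≈ 2.0000.
Efficiency = H/L = 1.9795/2.0000 = 99.0%.

99.0%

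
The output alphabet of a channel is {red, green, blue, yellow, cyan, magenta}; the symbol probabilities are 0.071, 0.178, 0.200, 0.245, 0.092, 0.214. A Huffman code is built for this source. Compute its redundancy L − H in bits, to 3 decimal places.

Entropy H = −Σ p log₂ p ≈ 2.4684 bits.
Huffman merges: 71/1000+23/250→163/1000; 163/1000+89/500→341/1000; 1/5+107/500→207/500; 49/200+341/1000→293/500; 207/500+293/500→1. L = 313/125 ≈ 2.5040.
L − H = 2.5040 − 2.4684 = 0.036 bits.

0.036 bits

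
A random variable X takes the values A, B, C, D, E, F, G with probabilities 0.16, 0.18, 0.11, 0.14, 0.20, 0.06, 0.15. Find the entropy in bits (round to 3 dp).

2.734 bits

H = −Σ pᵢ log₂ pᵢ.
−0.16·log₂(0.16) = 0.4230
−0.18·log₂(0.18) = 0.4453
−0.11·log₂(0.11) = 0.3503
−0.14·log₂(0.14) = 0.3971
−0.20·log₂(0.20) = 0.4644
−0.06·log₂(0.06) = 0.2435
−0.15·log₂(0.15) = 0.4105
Sum ≈ 2.7342 → 2.734 bits.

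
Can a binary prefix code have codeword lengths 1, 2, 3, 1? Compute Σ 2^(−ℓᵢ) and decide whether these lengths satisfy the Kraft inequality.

With common denominator 2^3 = 8: Σ 2^(−ℓᵢ) = 4/8 + 2/8 + 1/8 + 4/8 = 11/8 = 1.375.
Kraft's inequality requires Σ ≤ 1; here Σ = 1.375 > 1, so no such prefix code exists.

1.375; no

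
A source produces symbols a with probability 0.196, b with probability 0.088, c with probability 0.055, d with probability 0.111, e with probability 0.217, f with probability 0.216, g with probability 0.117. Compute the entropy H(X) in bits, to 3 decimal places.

H = −Σ pᵢ log₂ pᵢ.
−0.196·log₂(0.196) = 0.4608
−0.088·log₂(0.088) = 0.3086
−0.055·log₂(0.055) = 0.2301
−0.111·log₂(0.111) = 0.3520
−0.217·log₂(0.217) = 0.4783
−0.216·log₂(0.216) = 0.4776
−0.117·log₂(0.117) = 0.3622
Sum ≈ 2.6696 → 2.670 bits.

2.670 bits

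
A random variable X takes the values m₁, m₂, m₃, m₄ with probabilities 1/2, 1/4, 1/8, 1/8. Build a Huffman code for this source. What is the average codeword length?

1.75 bits/symbol

Repeatedly combine the two least-probable nodes; the expected code length is the sum of the merged weights.
merge 1/8 + 1/8 → 1/4
merge 1/4 + 1/4 → 1/2
merge 1/2 + 1/2 → 1
L = 1/4 + 1/2 + 1 = 7/4 = 1.75 bits/symbol.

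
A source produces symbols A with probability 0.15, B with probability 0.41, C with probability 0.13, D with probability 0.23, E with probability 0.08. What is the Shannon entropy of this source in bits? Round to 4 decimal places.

H = −Σ pᵢ log₂ pᵢ.
−0.15·log₂(0.15) = 0.4105
−0.41·log₂(0.41) = 0.5274
−0.13·log₂(0.13) = 0.3826
−0.23·log₂(0.23) = 0.4877
−0.08·log₂(0.08) = 0.2915
Sum ≈ 2.0997 → 2.0997 bits.

2.0997 bits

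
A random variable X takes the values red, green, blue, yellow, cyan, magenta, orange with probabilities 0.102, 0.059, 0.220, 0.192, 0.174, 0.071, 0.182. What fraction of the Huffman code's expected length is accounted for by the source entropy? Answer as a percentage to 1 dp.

98.3%

Entropy H = −Σ p log₂ p ≈ 2.6718 bits.
Huffman merges: 59/1000+71/1000→13/100; 51/500+13/100→29/125; 87/500+91/500→89/250; 24/125+11/50→103/250; 29/125+89/250→147/250; 103/250+147/250→1. L = 1359/500 ≈ 2.7180.
Efficiency = H/L = 2.6718/2.7180 = 98.3%.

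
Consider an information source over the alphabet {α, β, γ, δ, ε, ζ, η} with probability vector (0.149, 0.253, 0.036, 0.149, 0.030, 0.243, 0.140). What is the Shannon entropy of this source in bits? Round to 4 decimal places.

H = −Σ pᵢ log₂ pᵢ.
−0.149·log₂(0.149) = 0.4092
−0.253·log₂(0.253) = 0.5016
−0.036·log₂(0.036) = 0.1727
−0.149·log₂(0.149) = 0.4092
−0.030·log₂(0.030) = 0.1518
−0.243·log₂(0.243) = 0.4960
−0.140·log₂(0.140) = 0.3971
Sum ≈ 2.5376 → 2.5376 bits.

2.5376 bits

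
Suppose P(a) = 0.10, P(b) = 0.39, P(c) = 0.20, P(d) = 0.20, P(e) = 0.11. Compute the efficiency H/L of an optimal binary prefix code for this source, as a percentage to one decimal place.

Entropy H = −Σ p log₂ p ≈ 2.1410 bits.
Huffman merges: 1/10+11/100→21/100; 1/5+1/5→2/5; 21/100+39/100→3/5; 2/5+3/5→1. L = 221/100 ≈ 2.2100.
Efficiency = H/L = 2.1410/2.2100 = 96.9%.

96.9%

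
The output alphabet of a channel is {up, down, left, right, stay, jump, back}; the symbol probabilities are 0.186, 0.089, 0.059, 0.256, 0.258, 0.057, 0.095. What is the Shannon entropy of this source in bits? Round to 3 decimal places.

2.569 bits

H = −Σ pᵢ log₂ pᵢ.
−0.186·log₂(0.186) = 0.4514
−0.089·log₂(0.089) = 0.3106
−0.059·log₂(0.059) = 0.2409
−0.256·log₂(0.256) = 0.5032
−0.258·log₂(0.258) = 0.5043
−0.057·log₂(0.057) = 0.2356
−0.095·log₂(0.095) = 0.3226
Sum ≈ 2.5686 → 2.569 bits.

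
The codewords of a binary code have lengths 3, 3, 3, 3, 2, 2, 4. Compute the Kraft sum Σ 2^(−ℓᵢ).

1.0625

With common denominator 2^4 = 16: Σ 2^(−ℓᵢ) = 2/16 + 2/16 + 2/16 + 2/16 + 4/16 + 4/16 + 1/16 = 17/16 = 1.0625.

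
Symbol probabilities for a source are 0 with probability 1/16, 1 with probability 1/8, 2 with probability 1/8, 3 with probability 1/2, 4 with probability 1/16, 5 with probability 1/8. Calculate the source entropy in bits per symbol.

Each probability is a power of 1/2, so log₂(1/p) is an integer.
H = Σ p·log₂(1/p) = 1/16·4 + 1/8·3 + 1/8·3 + 1/2·1 + 1/16·4 + 1/8·3 = 2.125 bits.

2.125 bits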